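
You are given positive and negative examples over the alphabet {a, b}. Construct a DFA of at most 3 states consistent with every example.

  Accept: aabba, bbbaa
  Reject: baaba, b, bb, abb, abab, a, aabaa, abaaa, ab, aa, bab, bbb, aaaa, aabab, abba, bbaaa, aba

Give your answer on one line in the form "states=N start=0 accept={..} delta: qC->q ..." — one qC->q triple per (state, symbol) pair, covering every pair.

State merging on the prefix tree: take the shortest (then alphabetical) example prefix whose next move is undefined and point that move at state 0, else 1, else 2, ...; a target is out if some Accept/Reject pair would then sit in one state with the same input left (inseparable). If every existing state is out, open a new one.
a: 0a undefined. 0a->0: no, aabba/abba meet in 0 with "bba" left. Open state 1: 0a->1.
b: 0b undefined. 0b->0: no, bbbaa/aa meet in 1 with "a" left. 0b->1: ok.
aa: 1a undefined. 1a->0: no, aabba/baaba meet in 1 with "ba" left. 1a->1: no, aabba/abba meet in 1 with "bba" left. Open state 2: 1a->2.
ab: 1b undefined. 1b->0: no, bbbaa/abaaa meet in 2 with "a" left. 1b->1: ok.
aaa: 2a undefined. 2a->0: ok.
aab: 2b undefined. 2b->0: no, aabba/baaba meet in 2. 2b->1: no, aabba/baaba meet in 2. 2b->2: ok.
All examples now run through 3 states with every (state, symbol) defined. Accept strings end in {0}, Reject strings end in {1,2}; accept={0}.

states=3 start=0 accept={0} delta: 0a->1 0b->1 1a->2 1b->1 2a->0 2b->2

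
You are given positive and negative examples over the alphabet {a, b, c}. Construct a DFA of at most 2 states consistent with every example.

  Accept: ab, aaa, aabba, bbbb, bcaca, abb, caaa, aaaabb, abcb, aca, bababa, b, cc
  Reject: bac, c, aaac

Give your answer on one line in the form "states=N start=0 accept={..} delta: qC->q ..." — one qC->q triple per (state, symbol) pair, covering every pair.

Fold the examples into a partial DFA from state 0: repeatedly fix the first undefined (state, symbol) met by the shortest-then-alphabetical prefix, trying targets in increasing order and rejecting any under which an Accept and a Reject string meet in one state with the same remainder; add a state when all current targets are rejected. Accepting states are where Accept strings end.
a: 0a undefined. 0a->0: ok.
b: 0b undefined. 0b->0: ok.
c: 0c undefined. 0c->0: no, ab/bac meet in 0. Open state 1: 0c->1.
ca: 1a undefined. 1a->0: ok.
cc: 1c undefined. 1c->0: ok.
abcb: 1b undefined. 1b->0: ok.
All examples now run through 2 states with every (state, symbol) defined. Accept strings end in {0}, Reject strings end in {1}; accept={0}.

states=2 start=0 accept={0} delta: 0a->0 0b->0 0c->1 1a->0 1b->0 1c->0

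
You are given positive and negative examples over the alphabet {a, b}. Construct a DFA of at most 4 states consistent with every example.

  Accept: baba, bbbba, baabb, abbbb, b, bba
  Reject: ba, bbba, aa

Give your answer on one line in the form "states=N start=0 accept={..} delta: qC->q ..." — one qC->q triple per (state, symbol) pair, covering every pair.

Grow the machine one transition at a time. Run the examples from 0; the earliest place one falls off (shortest prefix, ties alphabetical) gets sent to the lowest-numbered state that keeps every Accept/Reject pair distinguishable — a pair clashes when both reach the same state with identical unread suffix — and to a fresh state only if none does.
a: 0a undefined. 0a->0: ok.
b: 0b undefined. 0b->0: no, baba/ba meet in 0. Open state 1: 0b->1.
ba: 1a undefined. 1a->0: no, baba/ba meet in 0. 1a->1: no, b/ba meet in 1. Open state 2: 1a->2.
bb: 1b undefined. 1b->0: no, bbbba/aa meet in 0. 1b->1: no, bbbba/ba meet in 2. 1b->2: no, baba/bbba meet in 2 with "ba" left. Open state 3: 1b->3.
baa: 2a undefined. 2a->0: ok.
bab: 2b undefined. 2b->0: no, baba/aa meet in 0. 2b->1: no, baba/ba meet in 2. 2b->2: no, baba/aa meet in 0. 2b->3: ok.
bba: 3a undefined. 3a->0: no, baba/aa meet in 0. 3a->1: ok.
bbb: 3b undefined. 3b->0: no, bbbba/ba meet in 2. 3b->1: ok.
All examples now run through 4 states with every (state, symbol) defined. Accept strings end in {1,3}, Reject strings end in {0,2}; accept={1,3}.

states=4 start=0 accept={1,3} delta: 0a->0 0b->1 1a->2 1b->3 2a->0 2b->3 3a->1 3b->1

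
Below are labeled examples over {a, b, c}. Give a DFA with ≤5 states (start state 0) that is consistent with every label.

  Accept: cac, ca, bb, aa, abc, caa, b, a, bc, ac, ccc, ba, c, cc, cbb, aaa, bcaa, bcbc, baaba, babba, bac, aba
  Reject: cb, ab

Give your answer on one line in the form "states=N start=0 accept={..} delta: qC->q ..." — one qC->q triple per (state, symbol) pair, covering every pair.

State merging on the prefix tree: take the shortest (then alphabetical) example prefix whose next move is undefined and point that move at state 0, else 1, else 2, ...; a target is out if some Accept/Reject pair would then sit in one state with the same input left (inseparable). If every existing state is out, open a new one.
a: 0a undefined. 0a->0: no, b/ab meet in 0 with "b" left. Open state 1: 0a->1.
b: 0b undefined. 0b->0: ok.
c: 0c undefined. 0c->0: no, bb/cb meet in 0. 0c->1: ok.
aa: 1a undefined. 1a->0: ok.
ab: 1b undefined. 1b->0: no, ca/cb meet in 0. 1b->1: no, cac/cb meet in 1. Open state 2: 1b->2.
ac: 1c undefined. 1c->0: ok.
aba: 2a undefined. 2a->0: ok.
abc: 2c undefined. 2c->0: ok.
cbb: 2b undefined. 2b->0: ok.
All examples now run through 3 states with every (state, symbol) defined. Accept strings end in {0,1}, Reject strings end in {2}; accept={0,1}.

states=3 start=0 accept={0,1} delta: 0a->1 0b->0 0c->1 1a->0 1b->2 1c->0 2a->0 2b->0 2c->0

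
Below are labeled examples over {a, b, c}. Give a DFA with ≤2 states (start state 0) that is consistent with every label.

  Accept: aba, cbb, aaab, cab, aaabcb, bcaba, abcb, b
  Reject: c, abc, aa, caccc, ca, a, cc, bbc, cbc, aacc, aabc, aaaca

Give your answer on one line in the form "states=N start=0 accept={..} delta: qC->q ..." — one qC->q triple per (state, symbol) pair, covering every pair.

State merging on the prefix tree: take the shortest (then alphabetical) example prefix whose next move is undefined and point that move at state 0, else 1, else 2, ...; a target is out if some Accept/Reject pair would then sit in one state with the same input left (inseparable). If every existing state is out, open a new one.
a: 0a undefined. 0a->0: ok.
b: 0b undefined. 0b->0: no, aba/aa meet in 0. Open state 1: 0b->1.
c: 0c undefined. 0c->0: ok.
bb: 1b undefined. 1b->0: no, cbb/c meet in 0. 1b->1: ok.
bc: 1c undefined. 1c->0: ok.
aba: 1a undefined. 1a->0: no, aba/c meet in 0. 1a->1: ok.
All examples now run through 2 states with every (state, symbol) defined. Accept strings end in {1}, Reject strings end in {0}; accept={1}.

states=2 start=0 accept={1} delta: 0a->0 0b->1 0c->0 1a->1 1b->1 1c->0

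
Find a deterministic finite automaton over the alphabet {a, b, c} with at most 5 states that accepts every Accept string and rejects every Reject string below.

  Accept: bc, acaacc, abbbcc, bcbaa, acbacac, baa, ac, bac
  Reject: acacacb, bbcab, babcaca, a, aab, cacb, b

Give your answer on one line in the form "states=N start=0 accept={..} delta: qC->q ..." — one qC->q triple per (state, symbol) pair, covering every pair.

states=4 start=0 accept={2,3} delta: 0a->0 0b->1 0c->2 1a->2 1b->0 1c->2 2a->2 2b->1 2c->3 3a->0 3b->0 3c->2

Grow the machine one transition at a time. Run the examples from 0; the earliest place one falls off (shortest prefix, ties alphabetical) gets sent to the lowest-numbered state that keeps every Accept/Reject pair distinguishable — a pair clashes when both reach the same state with identical unread suffix — and to a fresh state only if none does.
a: 0a undefined. 0a->0: ok.
b: 0b undefined. 0b->0: no, baa/a meet in 0. Open state 1: 0b->1.
c: 0c undefined. 0c->0: no, acaacc/a meet in 0. 0c->1: no, ac/aab meet in 1. Open state 2: 0c->2.
ba: 1a undefined. 1a->0: no, baa/a meet in 0. 1a->1: no, baa/aab meet in 1. 1a->2: ok.
bb: 1b undefined. 1b->0: ok.
bc: 1c undefined. 1c->0: no, bc/a meet in 0. 1c->1: no, bc/aab meet in 1. 1c->2: ok.
ca: 2a undefined. 2a->0: no, baa/a meet in 0. 2a->1: no, baa/aab meet in 1. 2a->2: ok.
acb: 2b undefined. 2b->0: no, bcbaa/bbcab meet in 0. 2b->1: ok.
bac: 2c undefined. 2c->0: no, abbbcc/babcaca meet in 0. 2c->1: no, bc/babcaca meet in 2. 2c->2: no, bc/babcaca meet in 2. Open state 3: 2c->3.
cacb: 3b undefined. 3b->0: ok.
acaca: 3a undefined. 3a->0: ok.
acaacc: 3c undefined. 3c->0: no, acaacc/babcaca meet in 0. 3c->1: no, acaacc/acacacb meet in 1. 3c->2: ok.
All examples now run through 4 states with every (state, symbol) defined. Accept strings end in {2,3}, Reject strings end in {0,1}; accept={2,3}.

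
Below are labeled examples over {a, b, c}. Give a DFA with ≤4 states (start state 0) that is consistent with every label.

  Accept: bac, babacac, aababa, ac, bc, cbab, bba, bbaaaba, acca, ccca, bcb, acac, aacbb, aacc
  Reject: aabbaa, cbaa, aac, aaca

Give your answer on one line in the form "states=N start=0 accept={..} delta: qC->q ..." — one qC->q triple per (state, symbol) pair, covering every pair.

Grow the machine one transition at a time. Run the examples from 0; the earliest place one falls off (shortest prefix, ties alphabetical) gets sent to the lowest-numbered state that keeps every Accept/Reject pair distinguishable — a pair clashes when both reach the same state with identical unread suffix — and to a fresh state only if none does.
a: 0a undefined. 0a->0: no, ac/aac meet in 0 with "c" left. Open state 1: 0a->1.
b: 0b undefined. 0b->0: ok.
c: 0c undefined. 0c->0: ok.
aa: 1a undefined. 1a->0: no, bc/aabbaa meet in 0. 1a->1: no, bac/aac meet in 1 with "c" left. Open state 2: 1a->2.
ac: 1c undefined. 1c->0: ok.
aab: 2b undefined. 2b->0: ok.
aac: 2c undefined. 2c->0: no, bac/aac meet in 0. 2c->1: no, bba/aac meet in 1. 2c->2: no, aacc/aabbaa meet in 2. Open state 3: 2c->3.
bab: 1b undefined. 1b->0: ok.
aaca: 3a undefined. 3a->0: no, bac/aaca meet in 0. 3a->1: no, aababa/aaca meet in 1. 3a->2: ok.
aacb: 3b undefined. 3b->0: ok.
aacc: 3c undefined. 3c->0: ok.
bbaaa: 2a undefined. 2a->0: ok.
All examples now run through 4 states with every (state, symbol) defined. Accept strings end in {0,1}, Reject strings end in {2,3}; accept={0,1}.

states=4 start=0 accept={0,1} delta: 0a->1 0b->0 0c->0 1a->2 1b->0 1c->0 2a->0 2b->0 2c->3 3a->2 3b->0 3c->0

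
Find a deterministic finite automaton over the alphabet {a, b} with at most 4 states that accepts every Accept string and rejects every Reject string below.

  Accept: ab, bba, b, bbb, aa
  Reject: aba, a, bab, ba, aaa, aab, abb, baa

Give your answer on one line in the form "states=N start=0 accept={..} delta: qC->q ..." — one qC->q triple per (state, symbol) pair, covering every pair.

State merging on the prefix tree: take the shortest (then alphabetical) example prefix whose next move is undefined and point that move at state 0, else 1, else 2, ...; a target is out if some Accept/Reject pair would then sit in one state with the same input left (inseparable). If every existing state is out, open a new one.
a: 0a undefined. 0a->0: no, ab/aab meet in 0 with "b" left. Open state 1: 0a->1.
b: 0b undefined. 0b->0: no, ab/bab meet in 1 with "b" left. 0b->1: no, bba/aba meet in 1 with "ba" left. Open state 2: 0b->2.
aa: 1a undefined. 1a->0: no, b/aab meet in 2. 1a->1: no, ab/aab meet in 1 with "b" left. 1a->2: ok.
ab: 1b undefined. 1b->0: no, b/abb meet in 2. 1b->1: no, ab/a meet in 1. 1b->2: ok.
ba: 2a undefined. 2a->0: no, ab/bab meet in 2. 2a->1: no, ab/bab meet in 2. 2a->2: no, ab/aba meet in 2. Open state 3: 2a->3.
bb: 2b undefined. 2b->0: no, bba/a meet in 1. 2b->1: ok.
baa: 3a undefined. 3a->0: ok.
bab: 3b undefined. 3b->0: ok.
All examples now run through 4 states with every (state, symbol) defined. Accept strings end in {2}, Reject strings end in {0,1,3}; accept={2}.

states=4 start=0 accept={2} delta: 0a->1 0b->2 1a->2 1b->2 2a->3 2b->1 3a->0 3b->0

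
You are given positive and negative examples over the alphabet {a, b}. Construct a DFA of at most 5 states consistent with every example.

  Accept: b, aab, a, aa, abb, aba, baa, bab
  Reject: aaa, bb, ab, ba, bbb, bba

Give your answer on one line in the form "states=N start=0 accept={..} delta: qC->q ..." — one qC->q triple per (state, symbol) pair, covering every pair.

states=5 start=0 accept={1,2,3} delta: 0a->1 0b->2 1a->3 1b->0 2a->0 2b->4 3a->0 3b->1 4a->0 4b->0

Grow the machine one transition at a time. Run the examples from 0; the earliest place one falls off (shortest prefix, ties alphabetical) gets sent to the lowest-numbered state that keeps every Accept/Reject pair distinguishable — a pair clashes when both reach the same state with identical unread suffix — and to a fresh state only if none does.
a: 0a undefined. 0a->0: no, b/ab meet in 0 with "b" left. Open state 1: 0a->1.
b: 0b undefined. 0b->0: no, b/bb meet in 0. 0b->1: no, aa/ba meet in 1 with "a" left. Open state 2: 0b->2.
aa: 1a undefined. 1a->0: no, a/aaa meet in 1. 1a->1: no, aab/ab meet in 1 with "b" left. 1a->2: no, aab/bb meet in 2 with "b" left. Open state 3: 1a->3.
ab: 1b undefined. 1b->0: ok.
ba: 2a undefined. 2a->0: ok.
bb: 2b undefined. 2b->0: no, b/bbb meet in 2. 2b->1: no, a/bb meet in 1. 2b->2: no, b/bb meet in 2. 2b->3: no, aab/bbb meet in 3 with "b" left. Open state 4: 2b->4.
aaa: 3a undefined. 3a->0: ok.
aab: 3b undefined. 3b->0: no, aab/aaa meet in 0. 3b->1: ok.
bba: 4a undefined. 4a->0: ok.
bbb: 4b undefined. 4b->0: ok.
All examples now run through 5 states with every (state, symbol) defined. Accept strings end in {1,2,3}, Reject strings end in {0,4}; accept={1,2,3}.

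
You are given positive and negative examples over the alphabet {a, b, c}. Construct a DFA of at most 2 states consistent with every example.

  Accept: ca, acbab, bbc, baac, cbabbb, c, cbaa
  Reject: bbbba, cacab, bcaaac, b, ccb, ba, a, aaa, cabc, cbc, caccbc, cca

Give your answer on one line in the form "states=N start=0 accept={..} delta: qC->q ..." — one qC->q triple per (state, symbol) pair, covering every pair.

Grow the machine one transition at a time. Run the examples from 0; the earliest place one falls off (shortest prefix, ties alphabetical) gets sent to the lowest-numbered state that keeps every Accept/Reject pair distinguishable — a pair clashes when both reach the same state with identical unread suffix — and to a fresh state only if none does.
a: 0a undefined. 0a->0: ok.
b: 0b undefined. 0b->0: ok.
c: 0c undefined. 0c->0: no, ca/bbbba meet in 0. Open state 1: 0c->1.
ca: 1a undefined. 1a->0: no, ca/bbbba meet in 0. 1a->1: ok.
cb: 1b undefined. 1b->0: no, ca/cabc meet in 1. 1b->1: ok.
cc: 1c undefined. 1c->0: ok.
All examples now run through 2 states with every (state, symbol) defined. Accept strings end in {1}, Reject strings end in {0}; accept={1}.

states=2 start=0 accept={1} delta: 0a->0 0b->0 0c->1 1a->1 1b->1 1c->0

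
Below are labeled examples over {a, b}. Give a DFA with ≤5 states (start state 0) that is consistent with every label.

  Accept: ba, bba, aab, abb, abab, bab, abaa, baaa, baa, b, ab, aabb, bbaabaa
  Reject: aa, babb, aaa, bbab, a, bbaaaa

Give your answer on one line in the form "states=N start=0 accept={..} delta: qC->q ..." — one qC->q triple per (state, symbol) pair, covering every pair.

states=4 start=0 accept={1,2,3} delta: 0a->0 0b->1 1a->1 1b->2 2a->3 2b->0 3a->0 3b->0

Grow the machine one transition at a time. Run the examples from 0; the earliest place one falls off (shortest prefix, ties alphabetical) gets sent to the lowest-numbered state that keeps every Accept/Reject pair distinguishable — a pair clashes when both reach the same state with identical unread suffix — and to a fresh state only if none does.
a: 0a undefined. 0a->0: ok.
b: 0b undefined. 0b->0: no, ba/aa meet in 0. Open state 1: 0b->1.
ba: 1a undefined. 1a->0: no, ba/aa meet in 0. 1a->1: ok.
bb: 1b undefined. 1b->0: no, ba/babb meet in 1. 1b->1: no, ba/babb meet in 1. Open state 2: 1b->2.
bba: 2a undefined. 2a->0: no, ba/bbab meet in 1. 2a->1: no, ba/bbaaaa meet in 1. 2a->2: no, bba/bbaaaa meet in 2. Open state 3: 2a->3.
babb: 2b undefined. 2b->0: ok.
bbaa: 3a undefined. 3a->0: ok.
bbab: 3b undefined. 3b->0: ok.
All examples now run through 4 states with every (state, symbol) defined. Accept strings end in {1,2,3}, Reject strings end in {0}; accept={1,2,3}.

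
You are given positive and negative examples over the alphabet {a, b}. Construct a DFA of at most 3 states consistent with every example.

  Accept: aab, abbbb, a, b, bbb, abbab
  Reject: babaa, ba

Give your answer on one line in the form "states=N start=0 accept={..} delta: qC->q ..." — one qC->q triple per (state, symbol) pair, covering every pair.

states=3 start=0 accept={0,1} delta: 0a->0 0b->1 1a->2 1b->0 2a->2 2b->1

State merging on the prefix tree: take the shortest (then alphabetical) example prefix whose next move is undefined and point that move at state 0, else 1, else 2, ...; a target is out if some Accept/Reject pair would then sit in one state with the same input left (inseparable). If every existing state is out, open a new one.
a: 0a undefined. 0a->0: ok.
b: 0b undefined. 0b->0: no, aab/babaa meet in 0. Open state 1: 0b->1.
ba: 1a undefined. 1a->0: no, a/babaa meet in 0. 1a->1: no, aab/ba meet in 1. Open state 2: 1a->2.
bb: 1b undefined. 1b->0: ok.
bab: 2b undefined. 2b->0: no, abbbb/babaa meet in 0. 2b->1: ok.
babaa: 2a undefined. 2a->0: no, abbbb/babaa meet in 0. 2a->1: no, aab/babaa meet in 1. 2a->2: ok.
All examples now run through 3 states with every (state, symbol) defined. Accept strings end in {0,1}, Reject strings end in {2}; accept={0,1}.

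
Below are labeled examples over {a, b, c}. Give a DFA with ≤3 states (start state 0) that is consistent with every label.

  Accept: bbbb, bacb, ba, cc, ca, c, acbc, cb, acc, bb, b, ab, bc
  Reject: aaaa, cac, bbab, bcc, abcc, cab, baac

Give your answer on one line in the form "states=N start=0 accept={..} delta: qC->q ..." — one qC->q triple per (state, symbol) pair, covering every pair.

states=3 start=0 accept={1,2} delta: 0a->0 0b->1 0c->1 1a->2 1b->1 1c->2 2a->2 2b->0 2c->0

Grow the machine one transition at a time. Run the examples from 0; the earliest place one falls off (shortest prefix, ties alphabetical) gets sent to the lowest-numbered state that keeps every Accept/Reject pair distinguishable — a pair clashes when both reach the same state with identical unread suffix — and to a fresh state only if none does.
a: 0a undefined. 0a->0: ok.
b: 0b undefined. 0b->0: no, bbbb/aaaa meet in 0. Open state 1: 0b->1.
c: 0c undefined. 0c->0: no, cc/aaaa meet in 0. 0c->1: ok.
ba: 1a undefined. 1a->0: no, ba/aaaa meet in 0. 1a->1: no, cc/cac meet in 1 with "c" left. Open state 2: 1a->2.
bb: 1b undefined. 1b->0: no, bbbb/aaaa meet in 0. 1b->1: ok.
bc: 1c undefined. 1c->0: no, bbbb/bcc meet in 1. 1c->1: no, bbbb/bcc meet in 1. 1c->2: ok.
baa: 2a undefined. 2a->0: no, bbbb/baac meet in 1. 2a->1: no, ba/baac meet in 2. 2a->2: ok.
bac: 2c undefined. 2c->0: ok.
cab: 2b undefined. 2b->0: ok.
All examples now run through 3 states with every (state, symbol) defined. Accept strings end in {1,2}, Reject strings end in {0}; accept={1,2}.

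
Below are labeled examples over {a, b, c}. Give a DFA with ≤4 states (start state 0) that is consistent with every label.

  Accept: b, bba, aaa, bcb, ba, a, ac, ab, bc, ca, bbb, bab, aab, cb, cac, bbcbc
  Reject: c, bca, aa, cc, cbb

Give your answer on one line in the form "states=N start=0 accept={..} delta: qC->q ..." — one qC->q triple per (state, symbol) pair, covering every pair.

State merging on the prefix tree: take the shortest (then alphabetical) example prefix whose next move is undefined and point that move at state 0, else 1, else 2, ...; a target is out if some Accept/Reject pair would then sit in one state with the same input left (inseparable). If every existing state is out, open a new one.
a: 0a undefined. 0a->0: no, aaa/aa meet in 0. Open state 1: 0a->1.
b: 0b undefined. 0b->0: no, bc/c meet in 0 with "c" left. 0b->1: no, ba/aa meet in 1 with "a" left. Open state 2: 0b->2.
c: 0c undefined. 0c->0: ok.
aa: 1a undefined. 1a->0: ok.
ab: 1b undefined. 1b->0: no, ab/c meet in 0. 1b->1: ok.
ac: 1c undefined. 1c->0: no, ac/c meet in 0. 1c->1: ok.
ba: 2a undefined. 2a->0: no, ba/c meet in 0. 2a->1: ok.
bb: 2b undefined. 2b->0: ok.
bc: 2c undefined. 2c->0: no, bba/bca meet in 1. 2c->1: ok.
All examples now run through 3 states with every (state, symbol) defined. Accept strings end in {1,2}, Reject strings end in {0}; accept={1,2}.

states=3 start=0 accept={1,2} delta: 0a->1 0b->2 0c->0 1a->0 1b->1 1c->1 2a->1 2b->0 2c->1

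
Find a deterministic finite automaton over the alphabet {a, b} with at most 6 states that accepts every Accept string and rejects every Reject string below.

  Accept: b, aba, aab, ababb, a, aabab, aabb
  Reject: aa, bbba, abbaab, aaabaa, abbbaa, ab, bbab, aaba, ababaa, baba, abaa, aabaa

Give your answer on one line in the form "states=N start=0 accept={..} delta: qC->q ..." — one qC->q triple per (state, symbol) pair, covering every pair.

Grow the machine one transition at a time. Run the examples from 0; the earliest place one falls off (shortest prefix, ties alphabetical) gets sent to the lowest-numbered state that keeps every Accept/Reject pair distinguishable — a pair clashes when both reach the same state with identical unread suffix — and to a fresh state only if none does.
a: 0a undefined. 0a->0: no, b/ab meet in 0 with "b" left. Open state 1: 0a->1.
b: 0b undefined. 0b->0: no, aba/baba meet in 1 with "ba" left. 0b->1: ok.
aa: 1a undefined. 1a->0: no, b/aabaa meet in 1. 1a->1: no, b/aa meet in 1. Open state 2: 1a->2.
ab: 1b undefined. 1b->0: ok.
aaa: 2a undefined. 2a->0: no, b/abbaab meet in 1. 2a->1: ok.
aab: 2b undefined. 2b->0: no, b/aaba meet in 1. 2b->1: no, b/aabaa meet in 1. 2b->2: no, b/aaba meet in 1. Open state 3: 2b->3.
aaba: 3a undefined. 3a->0: no, b/aabaa meet in 1. 3a->1: no, b/aaba meet in 1. 3a->2: no, b/aabaa meet in 1. 3a->3: no, aab/aaba meet in 3. Open state 4: 3a->4.
aabb: 3b undefined. 3b->0: no, aabb/abbaab meet in 0. 3b->1: ok.
aabaa: 4a undefined. 4a->0: ok.
aabab: 4b undefined. 4b->0: no, aabab/abbaab meet in 0. 4b->1: ok.
All examples now run through 5 states with every (state, symbol) defined. Accept strings end in {1,3}, Reject strings end in {0,2,4}; accept={1,3}.

states=5 start=0 accept={1,3} delta: 0a->1 0b->1 1a->2 1b->0 2a->1 2b->3 3a->4 3b->1 4a->0 4b->1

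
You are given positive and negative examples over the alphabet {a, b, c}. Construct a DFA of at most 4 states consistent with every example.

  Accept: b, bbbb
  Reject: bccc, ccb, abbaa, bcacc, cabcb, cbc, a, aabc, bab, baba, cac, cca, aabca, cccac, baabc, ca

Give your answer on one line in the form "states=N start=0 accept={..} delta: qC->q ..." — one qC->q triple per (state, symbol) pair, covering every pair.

Fold the examples into a partial DFA from state 0: repeatedly fix the first undefined (state, symbol) met by the shortest-then-alphabetical prefix, trying targets in increasing order and rejecting any under which an Accept and a Reject string meet in one state with the same remainder; add a state when all current targets are rejected. Accepting states are where Accept strings end.
a: 0a undefined. 0a->0: ok.
b: 0b undefined. 0b->0: no, b/abbaa meet in 0. Open state 1: 0b->1.
c: 0c undefined. 0c->0: no, b/ccb meet in 1. 0c->1: ok.
ba: 1a undefined. 1a->0: no, b/bab meet in 1. 1a->1: no, b/ca meet in 1. Open state 2: 1a->2.
bb: 1b undefined. 1b->0: no, b/cbc meet in 1. 1b->1: ok.
bc: 1c undefined. 1c->0: no, b/ccb meet in 1. 1c->1: no, b/bccc meet in 1. 1c->2: ok.
baa: 2a undefined. 2a->0: ok.
bab: 2b undefined. 2b->0: no, b/cabcb meet in 1. 2b->1: no, b/ccb meet in 1. 2b->2: ok.
bcc: 2c undefined. 2c->0: no, b/bccc meet in 1. 2c->1: no, b/cabcb meet in 1. 2c->2: no, b/cccac meet in 1. Open state 3: 2c->3.
bccc: 3c undefined. 3c->0: ok.
ccca: 3a undefined. 3a->0: no, b/cccac meet in 1. 3a->1: ok.
cabcb: 3b undefined. 3b->0: ok.
All examples now run through 4 states with every (state, symbol) defined. Accept strings end in {1}, Reject strings end in {0,2,3}; accept={1}.

states=4 start=0 accept={1} delta: 0a->0 0b->1 0c->1 1a->2 1b->1 1c->2 2a->0 2b->2 2c->3 3a->1 3b->0 3c->0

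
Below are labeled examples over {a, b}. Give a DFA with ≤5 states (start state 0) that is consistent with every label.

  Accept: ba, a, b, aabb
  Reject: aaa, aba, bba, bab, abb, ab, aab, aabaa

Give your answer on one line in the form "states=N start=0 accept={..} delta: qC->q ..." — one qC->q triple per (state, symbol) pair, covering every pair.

State merging on the prefix tree: take the shortest (then alphabetical) example prefix whose next move is undefined and point that move at state 0, else 1, else 2, ...; a target is out if some Accept/Reject pair would then sit in one state with the same input left (inseparable). If every existing state is out, open a new one.
a: 0a undefined. 0a->0: no, ba/aba meet in 0 with "ba" left. Open state 1: 0a->1.
b: 0b undefined. 0b->0: no, ba/bba meet in 1. 0b->1: ok.
aa: 1a undefined. 1a->0: no, a/aaa meet in 1. 1a->1: no, ba/aaa meet in 1. Open state 2: 1a->2.
ab: 1b undefined. 1b->0: no, a/aba meet in 1. 1b->1: no, ba/aba meet in 2. 1b->2: no, ba/ab meet in 2. Open state 3: 1b->3.
aaa: 2a undefined. 2a->0: ok.
aab: 2b undefined. 2b->0: no, ba/aabaa meet in 2. 2b->1: no, a/bab meet in 1. 2b->2: no, ba/bab meet in 2. 2b->3: no, aabb/abb meet in 3 with "b" left. Open state 4: 2b->4.
aba: 3a undefined. 3a->0: ok.
abb: 3b undefined. 3b->0: ok.
aaba: 4a undefined. 4a->0: no, a/aabaa meet in 1. 4a->1: no, ba/aabaa meet in 2. 4a->2: ok.
aabb: 4b undefined. 4b->0: no, aabb/aaa meet in 0. 4b->1: ok.
All examples now run through 5 states with every (state, symbol) defined. Accept strings end in {1,2}, Reject strings end in {0,3,4}; accept={1,2}.

states=5 start=0 accept={1,2} delta: 0a->1 0b->1 1a->2 1b->3 2a->0 2b->4 3a->0 3b->0 4a->2 4b->1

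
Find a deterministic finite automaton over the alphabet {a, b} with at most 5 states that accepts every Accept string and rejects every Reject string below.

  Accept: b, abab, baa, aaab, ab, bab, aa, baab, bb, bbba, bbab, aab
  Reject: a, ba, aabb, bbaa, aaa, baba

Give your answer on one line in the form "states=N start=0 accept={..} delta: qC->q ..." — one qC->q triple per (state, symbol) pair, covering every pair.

State merging on the prefix tree: take the shortest (then alphabetical) example prefix whose next move is undefined and point that move at state 0, else 1, else 2, ...; a target is out if some Accept/Reject pair would then sit in one state with the same input left (inseparable). If every existing state is out, open a new one.
a: 0a undefined. 0a->0: no, aa/a meet in 0. Open state 1: 0a->1.
b: 0b undefined. 0b->0: no, baa/bbaa meet in 1 with "a" left. 0b->1: no, b/a meet in 1. Open state 2: 0b->2.
aa: 1a undefined. 1a->0: no, bb/aabb meet in 2 with "b" left. 1a->1: no, aa/a meet in 1. 1a->2: ok.
ab: 1b undefined. 1b->0: ok.
ba: 2a undefined. 2a->0: no, abab/ba meet in 0. 2a->1: ok.
bb: 2b undefined. 2b->0: no, b/aabb meet in 2. 2b->1: no, abab/aabb meet in 0. 2b->2: no, b/aabb meet in 2. Open state 3: 2b->3.
bba: 3a undefined. 3a->0: ok.
bbb: 3b undefined. 3b->0: no, abab/aabb meet in 0. 3b->1: ok.
All examples now run through 4 states with every (state, symbol) defined. Accept strings end in {0,2,3}, Reject strings end in {1}; accept={0,2,3}.

states=4 start=0 accept={0,2,3} delta: 0a->1 0b->2 1a->2 1b->0 2a->1 2b->3 3a->0 3b->1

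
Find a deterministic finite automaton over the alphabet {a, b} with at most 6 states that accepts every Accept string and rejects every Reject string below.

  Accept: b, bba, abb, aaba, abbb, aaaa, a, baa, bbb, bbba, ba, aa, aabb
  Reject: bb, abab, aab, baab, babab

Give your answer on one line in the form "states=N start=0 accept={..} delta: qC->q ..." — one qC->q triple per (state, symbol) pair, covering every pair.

states=3 start=0 accept={0,1} delta: 0a->1 0b->1 1a->1 1b->2 2a->1 2b->0

State merging on the prefix tree: take the shortest (then alphabetical) example prefix whose next move is undefined and point that move at state 0, else 1, else 2, ...; a target is out if some Accept/Reject pair would then sit in one state with the same input left (inseparable). If every existing state is out, open a new one.
a: 0a undefined. 0a->0: no, b/aab meet in 0 with "b" left. Open state 1: 0a->1.
b: 0b undefined. 0b->0: no, b/bb meet in 0. 0b->1: ok.
aa: 1a undefined. 1a->0: no, b/aab meet in 1. 1a->1: ok.
ab: 1b undefined. 1b->0: no, abbb/bb meet in 0. 1b->1: no, b/bb meet in 1. Open state 2: 1b->2.
aba: 2a undefined. 2a->0: no, b/abab meet in 1. 2a->1: ok.
abb: 2b undefined. 2b->0: ok.
All examples now run through 3 states with every (state, symbol) defined. Accept strings end in {0,1}, Reject strings end in {2}; accept={0,1}.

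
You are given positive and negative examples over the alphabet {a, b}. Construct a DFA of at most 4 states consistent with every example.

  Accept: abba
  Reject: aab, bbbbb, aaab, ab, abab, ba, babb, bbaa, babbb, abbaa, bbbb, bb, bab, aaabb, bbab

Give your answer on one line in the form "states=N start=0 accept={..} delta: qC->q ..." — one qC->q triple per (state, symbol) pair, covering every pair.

states=4 start=0 accept={3} delta: 0a->0 0b->1 1a->0 1b->2 2a->3 2b->0 3a->0 3b->0

Fold the examples into a partial DFA from state 0: repeatedly fix the first undefined (state, symbol) met by the shortest-then-alphabetical prefix, trying targets in increasing order and rejecting any under which an Accept and a Reject string meet in one state with the same remainder; add a state when all current targets are rejected. Accepting states are where Accept strings end.
a: 0a undefined. 0a->0: ok.
b: 0b undefined. 0b->0: no, abba/aab meet in 0. Open state 1: 0b->1.
ba: 1a undefined. 1a->0: ok.
bb: 1b undefined. 1b->0: no, abba/ba meet in 0. 1b->1: no, abba/ba meet in 0. Open state 2: 1b->2.
bba: 2a undefined. 2a->0: no, abba/ba meet in 0. 2a->1: no, abba/aab meet in 1. 2a->2: no, abba/babb meet in 2. Open state 3: 2a->3.
bbb: 2b undefined. 2b->0: ok.
bbaa: 3a undefined. 3a->0: ok.
bbab: 3b undefined. 3b->0: ok.
All examples now run through 4 states with every (state, symbol) defined. Accept strings end in {3}, Reject strings end in {0,1,2}; accept={3}.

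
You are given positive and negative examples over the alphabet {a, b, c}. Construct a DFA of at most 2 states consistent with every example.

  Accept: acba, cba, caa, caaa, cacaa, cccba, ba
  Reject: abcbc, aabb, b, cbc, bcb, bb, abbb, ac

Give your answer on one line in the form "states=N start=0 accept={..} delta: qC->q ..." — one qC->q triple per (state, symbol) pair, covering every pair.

states=2 start=0 accept={0} delta: 0a->0 0b->1 0c->1 1a->0 1b->1 1c->1

State merging on the prefix tree: take the shortest (then alphabetical) example prefix whose next move is undefined and point that move at state 0, else 1, else 2, ...; a target is out if some Accept/Reject pair would then sit in one state with the same input left (inseparable). If every existing state is out, open a new one.
a: 0a undefined. 0a->0: ok.
b: 0b undefined. 0b->0: no, ba/aabb meet in 0. Open state 1: 0b->1.
c: 0c undefined. 0c->0: no, caa/ac meet in 0. 0c->1: ok.
ba: 1a undefined. 1a->0: ok.
bb: 1b undefined. 1b->0: no, acba/aabb meet in 0. 1b->1: ok.
bc: 1c undefined. 1c->0: no, acba/abcbc meet in 0. 1c->1: ok.
All examples now run through 2 states with every (state, symbol) defined. Accept strings end in {0}, Reject strings end in {1}; accept={0}.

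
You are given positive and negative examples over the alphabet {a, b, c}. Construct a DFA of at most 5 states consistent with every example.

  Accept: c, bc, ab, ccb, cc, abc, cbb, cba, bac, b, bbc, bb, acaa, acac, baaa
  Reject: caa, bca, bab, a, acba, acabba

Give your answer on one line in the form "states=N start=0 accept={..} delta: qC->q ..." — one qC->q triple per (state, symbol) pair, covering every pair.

Fold the examples into a partial DFA from state 0: repeatedly fix the first undefined (state, symbol) met by the shortest-then-alphabetical prefix, trying targets in increasing order and rejecting any under which an Accept and a Reject string meet in one state with the same remainder; add a state when all current targets are rejected. Accepting states are where Accept strings end.
a: 0a undefined. 0a->0: no, cba/acba meet in 0 with "cba" left. Open state 1: 0a->1.
b: 0b undefined. 0b->0: no, ab/bab meet in 1 with "b" left. 0b->1: no, b/a meet in 1. Open state 2: 0b->2.
c: 0c undefined. 0c->0: ok.
ab: 1b undefined. 1b->0: ok.
ac: 1c undefined. 1c->0: no, cba/acba meet in 2 with "a" left. 1c->1: ok.
ba: 2a undefined. 2a->0: no, ccb/bab meet in 2. 2a->1: no, c/bab meet in 0. 2a->2: no, cbb/bab meet in 2 with "b" left. Open state 3: 2a->3.
bb: 2b undefined. 2b->0: ok.
bc: 2c undefined. 2c->0: ok.
aca: 1a undefined. 1a->0: no, c/caa meet in 0. 1a->1: no, cba/acabba meet in 3. 1a->2: no, ccb/caa meet in 2. 1a->3: no, cba/caa meet in 3. Open state 4: 1a->4.
baa: 3a undefined. 3a->0: no, baaa/bca meet in 1. 3a->1: no, baaa/caa meet in 4. 3a->2: ok.
bab: 3b undefined. 3b->0: no, c/bab meet in 0. 3b->1: ok.
bac: 3c undefined. 3c->0: ok.
acaa: 4a undefined. 4a->0: ok.
acab: 4b undefined. 4b->0: no, cba/acabba meet in 3. 4b->1: ok.
acac: 4c undefined. 4c->0: ok.
All examples now run through 5 states with every (state, symbol) defined. Accept strings end in {0,2,3}, Reject strings end in {1,4}; accept={0,2,3}.

states=5 start=0 accept={0,2,3} delta: 0a->1 0b->2 0c->0 1a->4 1b->0 1c->1 2a->3 2b->0 2c->0 3a->2 3b->1 3c->0 4a->0 4b->1 4c->0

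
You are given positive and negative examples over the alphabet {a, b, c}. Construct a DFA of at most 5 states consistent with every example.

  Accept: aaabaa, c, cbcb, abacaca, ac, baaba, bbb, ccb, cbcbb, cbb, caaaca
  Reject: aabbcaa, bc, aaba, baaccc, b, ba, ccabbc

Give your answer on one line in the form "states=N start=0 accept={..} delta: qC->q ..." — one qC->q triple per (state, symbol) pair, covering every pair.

states=5 start=0 accept={2,4} delta: 0a->0 0b->1 0c->2 1a->3 1b->2 1c->0 2a->1 2b->2 2c->3 3a->4 3b->2 3c->3 4a->0 4b->3 4c->3

State merging on the prefix tree: take the shortest (then alphabetical) example prefix whose next move is undefined and point that move at state 0, else 1, else 2, ...; a target is out if some Accept/Reject pair would then sit in one state with the same input left (inseparable). If every existing state is out, open a new one.
a: 0a undefined. 0a->0: ok.
b: 0b undefined. 0b->0: no, aaabaa/aaba meet in 0. Open state 1: 0b->1.
c: 0c undefined. 0c->0: no, ccb/b meet in 1. 0c->1: no, c/b meet in 1. Open state 2: 0c->2.
ba: 1a undefined. 1a->0: no, aaabaa/aaba meet in 0. 1a->1: no, aaabaa/aaba meet in 1. 1a->2: no, c/aaba meet in 2. Open state 3: 1a->3.
bb: 1b undefined. 1b->0: no, bbb/b meet in 1. 1b->1: no, bbb/b meet in 1. 1b->2: ok.
bc: 1c undefined. 1c->0: ok.
ca: 2a undefined. 2a->0: no, caaaca/bc meet in 0. 2a->1: ok.
cb: 2b undefined. 2b->0: no, cbcb/bc meet in 0. 2b->1: no, cbcb/b meet in 1. 2b->2: ok.
cc: 2c undefined. 2c->0: no, cbcb/b meet in 1. 2c->1: no, aaabaa/aabbcaa meet in 3 with "a" left. 2c->2: no, c/ccabbc meet in 2. 2c->3: ok.
baa: 3a undefined. 3a->0: no, aaabaa/aabbcaa meet in 0. 3a->1: no, aaabaa/b meet in 1. 3a->2: no, baaba/aabbcaa meet in 1. 3a->3: no, aaabaa/aabbcaa meet in 3. Open state 4: 3a->4.
ccb: 3b undefined. 3b->0: no, cbcb/bc meet in 0. 3b->1: no, cbcb/b meet in 1. 3b->2: ok.
abac: 3c undefined. 3c->0: no, abacaca/b meet in 1. 3c->1: no, abacaca/aaba meet in 3. 3c->2: no, abacaca/bc meet in 0. 3c->3: ok.
baab: 4b undefined. 4b->0: no, baaba/bc meet in 0. 4b->1: no, baaba/aaba meet in 3. 4b->2: no, baaba/b meet in 1. 4b->3: ok.
baac: 4c undefined. 4c->0: no, abacaca/bc meet in 0. 4c->1: no, c/baaccc meet in 2. 4c->2: no, abacaca/b meet in 1. 4c->3: ok.
aabbcaa: 4a undefined. 4a->0: ok.
All examples now run through 5 states with every (state, symbol) defined. Accept strings end in {2,4}, Reject strings end in {0,1,3}; accept={2,4}.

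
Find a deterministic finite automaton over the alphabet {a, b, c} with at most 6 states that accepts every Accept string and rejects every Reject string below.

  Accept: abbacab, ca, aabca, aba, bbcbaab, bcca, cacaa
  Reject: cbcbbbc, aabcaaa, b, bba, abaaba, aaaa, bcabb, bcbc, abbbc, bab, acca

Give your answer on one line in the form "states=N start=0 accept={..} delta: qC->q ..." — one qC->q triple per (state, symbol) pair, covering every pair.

State merging on the prefix tree: take the shortest (then alphabetical) example prefix whose next move is undefined and point that move at state 0, else 1, else 2, ...; a target is out if some Accept/Reject pair would then sit in one state with the same input left (inseparable). If every existing state is out, open a new one.
a: 0a undefined. 0a->0: ok.
b: 0b undefined. 0b->0: no, aba/b meet in 0. Open state 1: 0b->1.
c: 0c undefined. 0c->0: no, ca/aaaa meet in 0. 0c->1: no, aabca/acca meet in 1 with "ca" left. Open state 2: 0c->2.
ba: 1a undefined. 1a->0: no, aba/abaaba meet in 0. 1a->1: no, aba/b meet in 1. 1a->2: ok.
bb: 1b undefined. 1b->0: ok.
bc: 1c undefined. 1c->0: no, aabca/aabcaaa meet in 0. 1c->1: no, aabca/bcbc meet in 2. 1c->2: no, aba/abbbc meet in 2. Open state 3: 1c->3.
ca: 2a undefined. 2a->0: no, abbacab/b meet in 1. 2a->1: no, abbacab/bba meet in 0. 2a->2: no, abbacab/bab meet in 2 with "b" left. 2a->3: no, ca/abbbc meet in 3. Open state 4: 2a->4.
cb: 2b undefined. 2b->0: no, aba/cbcbbbc meet in 2. 2b->1: ok.
acc: 2c undefined. 2c->0: ok.
bca: 3a undefined. 3a->0: no, aabca/aabcaaa meet in 0. 3a->1: no, ca/aabcaaa meet in 4. 3a->2: ok.
bcb: 3b undefined. 3b->0: no, aabca/cbcbbbc meet in 2. 3b->1: ok.
bcc: 3c undefined. 3c->0: no, bcca/bba meet in 0. 3c->1: ok.
cac: 4c undefined. 4c->0: no, cacaa/bba meet in 0. 4c->1: ok.
abaab: 4b undefined. 4b->0: no, abbacab/bba meet in 0. 4b->1: no, abbacab/b meet in 1. 4b->2: no, ca/abaaba meet in 4. 4b->3: no, abbacab/cbcbbbc meet in 3. 4b->4: ok.
abaaba: 4a undefined. 4a->0: ok.
All examples now run through 5 states with every (state, symbol) defined. Accept strings end in {2,4}, Reject strings end in {0,1,3}; accept={2,4}.

states=5 start=0 accept={2,4} delta: 0a->0 0b->1 0c->2 1a->2 1b->0 1c->3 2a->4 2b->1 2c->0 3a->2 3b->1 3c->1 4a->0 4b->4 4c->1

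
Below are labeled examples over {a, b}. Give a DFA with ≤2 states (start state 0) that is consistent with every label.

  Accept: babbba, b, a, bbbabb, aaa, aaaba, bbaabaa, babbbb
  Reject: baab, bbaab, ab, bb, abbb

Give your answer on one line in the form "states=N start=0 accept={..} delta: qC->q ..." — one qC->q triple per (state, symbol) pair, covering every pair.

Fold the examples into a partial DFA from state 0: repeatedly fix the first undefined (state, symbol) met by the shortest-then-alphabetical prefix, trying targets in increasing order and rejecting any under which an Accept and a Reject string meet in one state with the same remainder; add a state when all current targets are rejected. Accepting states are where Accept strings end.
a: 0a undefined. 0a->0: no, b/ab meet in 0 with "b" left. Open state 1: 0a->1.
b: 0b undefined. 0b->0: no, b/bb meet in 0. 0b->1: ok.
aa: 1a undefined. 1a->0: no, babbbb/abbb meet in 1 with "bbb" left. 1a->1: ok.
ab: 1b undefined. 1b->0: ok.
All examples now run through 2 states with every (state, symbol) defined. Accept strings end in {1}, Reject strings end in {0}; accept={1}.

states=2 start=0 accept={1} delta: 0a->1 0b->1 1a->1 1b->0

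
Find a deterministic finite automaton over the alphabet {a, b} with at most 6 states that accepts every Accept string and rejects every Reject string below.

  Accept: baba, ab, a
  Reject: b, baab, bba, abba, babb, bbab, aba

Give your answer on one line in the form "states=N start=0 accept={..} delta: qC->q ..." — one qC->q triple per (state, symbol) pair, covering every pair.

states=4 start=0 accept={1} delta: 0a->1 0b->2 1a->0 1b->1 2a->3 2b->1 3a->0 3b->0

State merging on the prefix tree: take the shortest (then alphabetical) example prefix whose next move is undefined and point that move at state 0, else 1, else 2, ...; a target is out if some Accept/Reject pair would then sit in one state with the same input left (inseparable). If every existing state is out, open a new one.
a: 0a undefined. 0a->0: no, ab/b meet in 0 with "b" left. Open state 1: 0a->1.
b: 0b undefined. 0b->0: no, baba/aba meet in 1 with "ba" left. 0b->1: no, a/b meet in 1. Open state 2: 0b->2.
ab: 1b undefined. 1b->0: no, a/aba meet in 1. 1b->1: ok.
ba: 2a undefined. 2a->0: no, ab/baab meet in 1. 2a->1: no, baba/abba meet in 1 with "a" left. 2a->2: no, baba/bba meet in 2 with "ba" left. Open state 3: 2a->3.
bb: 2b undefined. 2b->0: no, ab/bba meet in 1. 2b->1: ok.
aba: 1a undefined. 1a->0: ok.
baa: 3a undefined. 3a->0: ok.
bab: 3b undefined. 3b->0: ok.
All examples now run through 4 states with every (state, symbol) defined. Accept strings end in {1}, Reject strings end in {0,2}; accept={1}.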